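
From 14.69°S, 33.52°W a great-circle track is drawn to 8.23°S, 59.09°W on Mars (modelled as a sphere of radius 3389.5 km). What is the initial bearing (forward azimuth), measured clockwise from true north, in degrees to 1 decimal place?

281.6°

Δλ = -25.570° = -0.4463 rad.
y = sin Δλ · cos φ₂ = (-0.4316)(0.9897) = -0.4272
x = cos φ₁ sin φ₂ − sin φ₁ cos φ₂ cos Δλ = (0.9673)(-0.1431) − (-0.2536)(0.9897)(0.9021) = 0.0879
θ = atan2(y, x) = -78.37°; adding 360° gives 281.6°.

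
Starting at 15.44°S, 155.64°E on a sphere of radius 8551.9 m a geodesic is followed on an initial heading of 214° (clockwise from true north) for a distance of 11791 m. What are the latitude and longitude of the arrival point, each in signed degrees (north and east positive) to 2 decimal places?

Angular distance δ = d/R = 11791/8551.9 = 1.37876 rad; initial bearing θ = 3.7350 rad.
sin φ₂ = sin φ₁ cos δ + cos φ₁ sin δ cos θ = (-0.2662)(0.1909) + (0.9639)(0.9816)(-0.8290) = -0.8352, so φ₂ = -56.64°.
Δλ = atan2(sin θ sin δ cos φ₁, cos δ − sin φ₁ sin φ₂) = atan2(-0.5291, -0.0315) = -93.408°.
λ₂ = 155.640° − 93.408° = 62.23°.

-56.64°, 62.23°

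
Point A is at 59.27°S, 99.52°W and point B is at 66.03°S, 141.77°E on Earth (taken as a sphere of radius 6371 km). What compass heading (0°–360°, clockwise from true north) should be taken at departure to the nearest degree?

209°

Δλ = -118.710° = -2.0719 rad.
y = sin Δλ · cos φ₂ = (-0.8771)(0.4063) = -0.3563
x = cos φ₁ sin φ₂ − sin φ₁ cos φ₂ cos Δλ = (0.5110)(-0.9138) − (-0.8596)(0.4063)(-0.4804) = -0.6347
θ = atan2(y, x) = -150.69°; adding 360° gives 209°.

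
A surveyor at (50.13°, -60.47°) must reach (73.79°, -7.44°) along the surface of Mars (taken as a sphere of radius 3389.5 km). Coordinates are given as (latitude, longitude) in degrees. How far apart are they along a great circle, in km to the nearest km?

1915 km

With latitudes φ₁ = 50.130°, φ₂ = 73.790° and longitude difference Δλ = 53.030°:
cos c = sin φ₁ sin φ₂ + cos φ₁ cos φ₂ cos Δλ = (0.7675)(0.9602) + (0.6410)(0.2792)(0.6014) = 0.84461,
so c = arccos(0.84461) = 0.56496 rad.
Distance = R·c = 3389.5 × 0.5650 ≈ 1915 km.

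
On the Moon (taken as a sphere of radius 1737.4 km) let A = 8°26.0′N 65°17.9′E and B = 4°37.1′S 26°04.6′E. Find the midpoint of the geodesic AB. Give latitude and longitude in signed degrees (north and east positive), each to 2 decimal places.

The central angle between A and B is δ = 0.7197 rad.
With f = 0.5, the slerp weights are sin((1−f)δ)/sin δ = 0.5342 and sin(fδ)/sin δ = 0.5342.
Weighted sum of the unit vectors: (0.5342)·(0.4134,0.8987,0.1467) + (0.5342)·(0.8953,0.4381,-0.0805) = (0.6991, 0.7141, 0.0353).
Converting back: φ = atan2(z, √(x²+y²)) = 2.02°, λ = atan2(y, x) = 45.61°.

2.02°, 45.61°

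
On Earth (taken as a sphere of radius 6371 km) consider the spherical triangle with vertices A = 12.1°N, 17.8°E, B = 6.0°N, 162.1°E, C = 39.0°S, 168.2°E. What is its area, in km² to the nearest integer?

Side lengths (central angles): a = 0.7916, b = 2.4859, c = 2.4462 rad; semiperimeter s = 2.8618.
By l'Huilier's theorem, tan(E/4) = √[tan(s/2) tan((s−a)/2) tan((s−b)/2) tan((s−c)/2)], giving spherical excess E = 2.4234 rad.
Area = E·R² = 2.4234 × (6371)² ≈ 98363514 km².

98363514 km²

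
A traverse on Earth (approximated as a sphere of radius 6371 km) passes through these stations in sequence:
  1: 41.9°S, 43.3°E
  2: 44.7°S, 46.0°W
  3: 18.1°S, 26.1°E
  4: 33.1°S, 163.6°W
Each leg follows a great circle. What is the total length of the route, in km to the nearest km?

28277 km

Leg 1→2: central angle 1.0745 rad, distance 6845.3 km.
Leg 2→3: central angle 1.1305 rad, distance 7202.6 km.
Leg 3→4: central angle 2.2335 rad, distance 14229.4 km.
Total: 6845.3 + 7202.6 + 14229.4 ≈ 28277 km.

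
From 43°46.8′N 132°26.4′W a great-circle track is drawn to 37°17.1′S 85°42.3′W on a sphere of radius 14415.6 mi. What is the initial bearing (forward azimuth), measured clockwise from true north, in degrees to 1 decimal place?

144.6°

With φ₁ = 0.7641, φ₂ = -0.6507, Δλ = 0.8157 rad, the forward-azimuth formula gives
θ = atan2( sin Δλ cos φ₂ , cos φ₁ sin φ₂ − sin φ₁ cos φ₂ cos Δλ ) = atan2(0.5794, -0.8147) = 144.58°.
So the initial bearing is 144.6°.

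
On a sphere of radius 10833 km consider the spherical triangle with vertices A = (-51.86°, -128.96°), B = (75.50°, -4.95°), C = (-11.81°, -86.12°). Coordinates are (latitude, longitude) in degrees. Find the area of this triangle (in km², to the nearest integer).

Side lengths (central angles): a = 1.7320, b = 0.9220, c = 2.5829 rad; semiperimeter s = 2.6185.
By l'Huilier's theorem, tan(E/4) = √[tan(s/2) tan((s−a)/2) tan((s−b)/2) tan((s−c)/2)], giving spherical excess E = 0.7477 rad.
Area = E·R² = 0.7477 × (10833)² ≈ 87742954 km².

87742954 km²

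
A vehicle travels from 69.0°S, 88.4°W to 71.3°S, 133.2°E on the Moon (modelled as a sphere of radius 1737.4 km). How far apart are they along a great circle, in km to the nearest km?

1123 km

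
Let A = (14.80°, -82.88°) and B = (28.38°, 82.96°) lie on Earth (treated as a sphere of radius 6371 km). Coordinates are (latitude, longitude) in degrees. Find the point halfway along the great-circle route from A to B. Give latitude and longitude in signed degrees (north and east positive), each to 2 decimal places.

71.58°, -20.73°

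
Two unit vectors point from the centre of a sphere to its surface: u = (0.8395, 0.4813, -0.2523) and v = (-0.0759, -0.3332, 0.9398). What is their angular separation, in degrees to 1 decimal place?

u·v = -0.4612; |u| = 1.0000, |v| = 1.0000.
cos θ = (u·v)/(|u||v|) = -0.4612, so θ = 117.5°.

117.5°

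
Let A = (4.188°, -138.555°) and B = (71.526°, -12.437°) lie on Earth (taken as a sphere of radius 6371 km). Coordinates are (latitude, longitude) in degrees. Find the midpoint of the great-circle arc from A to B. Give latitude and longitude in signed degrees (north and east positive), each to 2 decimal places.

The central angle between A and B is δ = 1.6881 rad.
With f = 0.5, the slerp weights are sin((1−f)δ)/sin δ = 0.7525 and sin(fδ)/sin δ = 0.7525.
Weighted sum of the unit vectors: (0.7525)·(-0.7476,-0.6601,0.0730) + (0.7525)·(0.3094,-0.0682,0.9485) = (-0.3297, -0.5481, 0.7687).
Converting back: φ = atan2(z, √(x²+y²)) = 50.24°, λ = atan2(y, x) = -121.03°.

50.24°, -121.03°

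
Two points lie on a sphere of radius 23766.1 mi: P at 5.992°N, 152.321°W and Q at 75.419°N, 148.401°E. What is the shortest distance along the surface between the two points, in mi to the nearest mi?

Let φ₁ = 0.1046 rad, φ₂ = 1.3163 rad, and Δλ = -1.0346 rad.
Haversine: a = sin²(Δφ/2) + cos φ₁ cos φ₂ sin²(Δλ/2) = 0.3243 + (0.9945)(0.2517)(0.2446) = 0.38553.
Central angle c = 2·arcsin(√a) = 1.33981 rad.
Distance = R·c = 23766.1 × 1.3398 ≈ 31842 mi.

31842 mi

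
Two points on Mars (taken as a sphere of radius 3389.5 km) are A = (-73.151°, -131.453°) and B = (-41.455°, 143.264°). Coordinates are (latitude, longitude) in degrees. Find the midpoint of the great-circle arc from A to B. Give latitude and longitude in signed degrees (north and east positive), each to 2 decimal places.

The central angle between A and B is δ = 0.8613 rad.
With f = 0.5, the slerp weights are sin((1−f)δ)/sin δ = 0.5502 and sin(fδ)/sin δ = 0.5502.
Weighted sum of the unit vectors: (0.5502)·(-0.1919,-0.2172,-0.9571) + (0.5502)·(-0.6006,0.4483,-0.6620) = (-0.4361, 0.1271, -0.8909).
Converting back: φ = atan2(z, √(x²+y²)) = -62.99°, λ = atan2(y, x) = 163.75°.

-62.99°, 163.75°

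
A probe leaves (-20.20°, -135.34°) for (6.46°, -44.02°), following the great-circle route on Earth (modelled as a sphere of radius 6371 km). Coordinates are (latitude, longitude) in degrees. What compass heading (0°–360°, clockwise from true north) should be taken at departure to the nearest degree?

84°

Δλ = 91.320° = 1.5938 rad.
y = sin Δλ · cos φ₂ = (0.9997)(0.9937) = 0.9934
x = cos φ₁ sin φ₂ − sin φ₁ cos φ₂ cos Δλ = (0.9385)(0.1125) − (-0.3453)(0.9937)(-0.0230) = 0.0977
θ = atan2(y, x) = 84.38°, so the bearing is 84°.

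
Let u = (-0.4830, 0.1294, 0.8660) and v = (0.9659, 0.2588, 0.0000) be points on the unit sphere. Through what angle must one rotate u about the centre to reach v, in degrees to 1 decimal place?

115.7°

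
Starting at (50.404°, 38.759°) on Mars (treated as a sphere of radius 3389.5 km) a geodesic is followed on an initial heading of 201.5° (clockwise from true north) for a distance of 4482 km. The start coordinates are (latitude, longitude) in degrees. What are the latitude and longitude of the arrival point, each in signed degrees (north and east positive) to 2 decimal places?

Angular distance δ = d/R = 4482/3389.5 = 1.32232 rad; initial bearing θ = 3.5168 rad.
sin φ₂ = sin φ₁ cos δ + cos φ₁ sin δ cos θ = (0.7706)(0.2459) + (0.6374)(0.9693)(-0.9304) = -0.3853, so φ₂ = -22.66°.
Δλ = atan2(sin θ sin δ cos φ₁, cos δ − sin φ₁ sin φ₂) = atan2(-0.2264, 0.5428) = -22.642°.
λ₂ = 38.759° − 22.642° = 16.12°.

-22.66°, 16.12°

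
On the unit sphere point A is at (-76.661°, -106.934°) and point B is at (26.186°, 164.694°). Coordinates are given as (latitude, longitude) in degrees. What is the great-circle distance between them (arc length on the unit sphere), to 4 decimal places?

2.0081

With latitudes φ₁ = -76.661°, φ₂ = 26.186° and longitude difference Δλ = -88.372°:
cos c = sin φ₁ sin φ₂ + cos φ₁ cos φ₂ cos Δλ = (-0.9730)(0.4413) + (0.2307)(0.8974)(0.0284) = -0.42350,
so c = arccos(-0.42350) = 2.00810 rad.
On the unit sphere the arc length equals the central angle: 2.0081.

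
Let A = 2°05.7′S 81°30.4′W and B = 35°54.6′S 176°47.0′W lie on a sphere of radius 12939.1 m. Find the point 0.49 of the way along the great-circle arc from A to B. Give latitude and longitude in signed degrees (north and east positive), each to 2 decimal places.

-26.52°, -121.66°

The central angle between A and B is δ = 1.6238 rad.
With f = 0.49, the slerp weights are sin((1−f)δ)/sin δ = 0.7377 and sin(fδ)/sin δ = 0.7153.
Weighted sum of the unit vectors: (0.7377)·(0.1476,-0.9884,-0.0366) + (0.7153)·(-0.8087,-0.0454,-0.5865) = (-0.4696, -0.7616, -0.4465).
Converting back: φ = atan2(z, √(x²+y²)) = -26.52°, λ = atan2(y, x) = -121.66°.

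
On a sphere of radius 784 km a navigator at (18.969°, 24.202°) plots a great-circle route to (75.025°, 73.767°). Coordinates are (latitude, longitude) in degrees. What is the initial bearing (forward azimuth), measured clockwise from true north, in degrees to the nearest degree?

13°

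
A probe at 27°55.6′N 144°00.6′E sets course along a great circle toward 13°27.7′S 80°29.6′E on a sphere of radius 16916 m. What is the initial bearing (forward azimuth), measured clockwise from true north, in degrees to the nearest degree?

Δλ = -63.517° = -1.1086 rad.
y = sin Δλ · cos φ₂ = (-0.8951)(0.9725) = -0.8705
x = cos φ₁ sin φ₂ − sin φ₁ cos φ₂ cos Δλ = (0.8835)(-0.2328) − (0.4683)(0.9725)(0.4459) = -0.4088
θ = atan2(y, x) = -115.16°; adding 360° gives 245°.

245°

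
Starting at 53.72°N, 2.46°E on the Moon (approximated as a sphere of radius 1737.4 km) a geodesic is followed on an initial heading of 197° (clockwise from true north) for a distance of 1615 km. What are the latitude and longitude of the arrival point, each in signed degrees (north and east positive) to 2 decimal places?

Angular distance δ = d/R = 1615/1737.4 = 0.92955 rad; initial bearing θ = 3.4383 rad.
sin φ₂ = sin φ₁ cos δ + cos φ₁ sin δ cos θ = (0.8061)(0.5982) + (0.5917)(0.8014)(-0.9563) = 0.0288, so φ₂ = 1.65°.
Δλ = atan2(sin θ sin δ cos φ₁, cos δ − sin φ₁ sin φ₂) = atan2(-0.1386, 0.5750) = -13.556°.
λ₂ = 2.460° − 13.556° = -11.10°.

1.65°, -11.10°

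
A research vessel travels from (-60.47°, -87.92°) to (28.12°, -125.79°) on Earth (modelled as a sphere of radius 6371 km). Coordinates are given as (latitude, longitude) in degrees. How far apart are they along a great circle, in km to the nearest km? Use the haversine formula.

Let φ₁ = -1.0554 rad, φ₂ = 0.4908 rad, and Δλ = -0.6610 rad.
Haversine: a = sin²(Δφ/2) + cos φ₁ cos φ₂ sin²(Δλ/2) = 0.4877 + (0.4929)(0.8820)(0.1053) = 0.53347.
Central angle c = 2·arcsin(√a) = 1.63779 rad.
Distance = R·c = 6371 × 1.6378 ≈ 10434 km.

10434 km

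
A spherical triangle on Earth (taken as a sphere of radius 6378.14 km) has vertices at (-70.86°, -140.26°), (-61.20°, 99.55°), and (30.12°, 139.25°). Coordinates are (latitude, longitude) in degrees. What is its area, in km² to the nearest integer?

Side lengths (central angles): a = 1.6902, b = 2.0122, c = 0.7251 rad; semiperimeter s = 2.2138.
By l'Huilier's theorem, tan(E/4) = √[tan(s/2) tan((s−a)/2) tan((s−b)/2) tan((s−c)/2)], giving spherical excess E = 0.8789 rad.
Area = E·R² = 0.8789 × (6378.14)² ≈ 35752843 km².

35752843 km²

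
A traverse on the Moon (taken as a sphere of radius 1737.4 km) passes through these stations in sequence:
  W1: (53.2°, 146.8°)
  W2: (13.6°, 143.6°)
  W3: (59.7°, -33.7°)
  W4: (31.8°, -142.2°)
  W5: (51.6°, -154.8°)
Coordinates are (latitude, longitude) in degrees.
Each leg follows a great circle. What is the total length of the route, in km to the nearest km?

Leg W1→W2: central angle 0.6926 rad, distance 1203.3 km.
Leg W2→W3: central angle 1.8617 rad, distance 3234.5 km.
Leg W3→W4: central angle 1.2462 rad, distance 2165.2 km.
Leg W4→W5: central angle 0.3813 rad, distance 662.5 km.
Total: 1203.3 + 3234.5 + 2165.2 + 662.5 ≈ 7266 km.

7266 km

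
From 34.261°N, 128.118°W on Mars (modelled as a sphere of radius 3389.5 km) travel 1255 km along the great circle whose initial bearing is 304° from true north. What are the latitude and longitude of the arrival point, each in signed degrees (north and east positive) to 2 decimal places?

Angular distance δ = d/R = 1255/3389.5 = 0.37026 rad; initial bearing θ = 5.3058 rad.
sin φ₂ = sin φ₁ cos δ + cos φ₁ sin δ cos θ = (0.5630)(0.9322) + (0.8265)(0.3619)(0.5592) = 0.6921, so φ₂ = 43.79°.
Δλ = atan2(sin θ sin δ cos φ₁, cos δ − sin φ₁ sin φ₂) = atan2(-0.2479, 0.5426) = -24.557°.
λ₂ = -128.118° − 24.557° = -152.67°.

43.79°, -152.67°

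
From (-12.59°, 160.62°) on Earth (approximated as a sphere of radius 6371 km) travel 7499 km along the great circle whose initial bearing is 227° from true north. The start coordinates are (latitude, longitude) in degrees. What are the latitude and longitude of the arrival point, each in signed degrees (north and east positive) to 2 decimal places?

Angular distance δ = d/R = 7499/6371 = 1.17705 rad; initial bearing θ = 3.9619 rad.
sin φ₂ = sin φ₁ cos δ + cos φ₁ sin δ cos θ = (-0.2180)(0.3836) + (0.9760)(0.9235)(-0.6820) = -0.6983, so φ₂ = -44.29°.
Δλ = atan2(sin θ sin δ cos φ₁, cos δ − sin φ₁ sin φ₂) = atan2(-0.6592, 0.2314) = -70.653°.
λ₂ = 160.620° − 70.653° = 89.97°.

-44.29°, 89.97°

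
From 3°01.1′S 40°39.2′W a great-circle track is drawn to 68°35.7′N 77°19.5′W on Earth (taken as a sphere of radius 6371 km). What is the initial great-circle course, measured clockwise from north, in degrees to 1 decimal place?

Δλ = -36.672° = -0.6400 rad.
y = sin Δλ · cos φ₂ = (-0.5972)(0.3650) = -0.2180
x = cos φ₁ sin φ₂ − sin φ₁ cos φ₂ cos Δλ = (0.9986)(0.9310) − (-0.0527)(0.3650)(0.8021) = 0.9451
θ = atan2(y, x) = -12.99°; adding 360° gives 347.0°.

347.0°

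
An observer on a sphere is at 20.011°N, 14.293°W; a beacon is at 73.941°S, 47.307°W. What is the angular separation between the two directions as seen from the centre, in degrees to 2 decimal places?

With latitudes φ₁ = 20.011°, φ₂ = -73.941° and longitude difference Δλ = -33.014°:
cos c = sin φ₁ sin φ₂ + cos φ₁ cos φ₂ cos Δλ = (0.3422)(-0.9610) + (0.9396)(0.2766)(0.8385) = -0.11089,
so c = arccos(-0.11089) = 1.68191 rad.
So the angular separation is 96.37°.

96.37°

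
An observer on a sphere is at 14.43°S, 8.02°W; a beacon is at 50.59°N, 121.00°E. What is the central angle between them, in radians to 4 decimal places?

In radians: φ₁ = -0.2519, φ₂ = 0.8830, Δλ = 129.020° = 2.2518 rad.
cos c = sin φ₁ sin φ₂ + cos φ₁ cos φ₂ cos Δλ = (-0.2492)(0.7726) + (0.9685)(0.6349)(-0.6296) = -0.57963,
so c = arccos(-0.57963) = 2.18907 rad.
So the angular separation is 2.1891 rad.

2.1891 rad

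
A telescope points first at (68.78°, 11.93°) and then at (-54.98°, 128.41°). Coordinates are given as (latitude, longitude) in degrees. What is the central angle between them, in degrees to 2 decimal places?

148.87°

Let φ₁ = 1.2004 rad, φ₂ = -0.9596 rad, and Δλ = 2.0330 rad.
Haversine: a = sin²(Δφ/2) + cos φ₁ cos φ₂ sin²(Δλ/2) = 0.7779 + (0.3619)(0.5739)(0.7229) = 0.92802.
Central angle c = 2·arcsin(√a) = 2.59835 rad.
So the angular separation is 148.87°.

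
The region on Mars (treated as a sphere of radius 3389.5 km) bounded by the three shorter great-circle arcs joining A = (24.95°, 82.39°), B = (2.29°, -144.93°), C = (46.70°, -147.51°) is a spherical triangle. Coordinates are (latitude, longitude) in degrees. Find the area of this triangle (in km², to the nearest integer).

Side lengths (central angles): a = 0.7761, b = 1.6645, c = 2.2109 rad; semiperimeter s = 2.3257.
By l'Huilier's theorem, tan(E/4) = √[tan(s/2) tan((s−a)/2) tan((s−b)/2) tan((s−c)/2)], giving spherical excess E = 0.8333 rad.
Area = E·R² = 0.8333 × (3389.5)² ≈ 9573974 km².

9573974 km²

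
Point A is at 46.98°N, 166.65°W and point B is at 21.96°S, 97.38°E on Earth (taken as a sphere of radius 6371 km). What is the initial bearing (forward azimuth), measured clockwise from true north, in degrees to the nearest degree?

259°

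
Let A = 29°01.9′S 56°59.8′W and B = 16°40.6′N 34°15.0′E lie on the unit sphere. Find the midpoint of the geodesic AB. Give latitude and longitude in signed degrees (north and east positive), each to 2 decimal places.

-8.79°, -8.70°

Central angle δ = 1.7289 rad. Interpolating on the sphere with fraction f = 0.5:
P = [sin((1−f)δ)·A + sin(fδ)·B] / sin δ = 0.7704·A + 0.7704·B in Cartesian coordinates,
giving P = (0.9769, -0.1496, -0.1528), i.e. latitude -8.79°, longitude -8.70°.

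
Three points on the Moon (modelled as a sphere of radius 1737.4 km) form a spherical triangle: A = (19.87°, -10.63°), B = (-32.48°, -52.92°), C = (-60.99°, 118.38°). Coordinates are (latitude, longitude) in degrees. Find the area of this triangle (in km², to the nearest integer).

Side lengths (central angles): a = 1.5055, b = 2.1949, c = 1.1545 rad; semiperimeter s = 2.4274.
By l'Huilier's theorem, tan(E/4) = √[tan(s/2) tan((s−a)/2) tan((s−b)/2) tan((s−c)/2)], giving spherical excess E = 1.3075 rad.
Area = E·R² = 1.3075 × (1737.4)² ≈ 3946639 km².

3946639 km²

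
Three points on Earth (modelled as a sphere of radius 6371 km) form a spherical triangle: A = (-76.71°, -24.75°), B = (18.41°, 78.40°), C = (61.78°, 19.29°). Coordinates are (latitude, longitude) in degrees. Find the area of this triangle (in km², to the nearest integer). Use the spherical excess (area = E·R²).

Side lengths (central angles): a = 1.0372, b = 2.4645, c = 1.9358 rad; semiperimeter s = 2.7188.
By l'Huilier's theorem, tan(E/4) = √[tan(s/2) tan((s−a)/2) tan((s−b)/2) tan((s−c)/2)], giving spherical excess E = 1.9311 rad.
Area = E·R² = 1.9311 × (6371)² ≈ 78381025 km².

78381025 km²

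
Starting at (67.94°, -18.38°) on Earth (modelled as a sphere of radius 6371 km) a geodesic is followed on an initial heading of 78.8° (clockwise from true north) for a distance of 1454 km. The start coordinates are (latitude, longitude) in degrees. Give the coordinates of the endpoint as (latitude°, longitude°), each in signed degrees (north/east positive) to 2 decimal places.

66.82°, 15.94°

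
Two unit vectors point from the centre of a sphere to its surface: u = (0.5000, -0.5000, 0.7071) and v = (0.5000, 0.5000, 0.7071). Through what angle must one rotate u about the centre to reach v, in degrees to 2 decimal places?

60.00°

u·v = 0.5000; |u| = 1.0000, |v| = 1.0000.
cos θ = (u·v)/(|u||v|) = 0.5000, so θ = 60.00°.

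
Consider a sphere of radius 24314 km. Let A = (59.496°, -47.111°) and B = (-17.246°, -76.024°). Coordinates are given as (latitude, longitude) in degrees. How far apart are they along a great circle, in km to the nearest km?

34066 km

In radians: φ₁ = 1.0384, φ₂ = -0.3010, Δλ = -28.913° = -0.5046 rad.
cos c = sin φ₁ sin φ₂ + cos φ₁ cos φ₂ cos Δλ = (0.8616)(-0.2965) + (0.5076)(0.9550)(0.8754) = 0.16891,
so c = arccos(0.16891) = 1.40107 rad.
Distance = R·c = 24314 × 1.4011 ≈ 34066 km.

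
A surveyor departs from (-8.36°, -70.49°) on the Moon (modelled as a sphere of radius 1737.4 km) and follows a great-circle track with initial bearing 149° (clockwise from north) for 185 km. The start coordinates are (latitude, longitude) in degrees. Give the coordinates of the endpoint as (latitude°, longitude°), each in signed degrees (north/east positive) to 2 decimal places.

-13.57°, -67.26°

Angular distance δ = d/R = 185/1737.4 = 0.10648 rad; initial bearing θ = 2.6005 rad.
sin φ₂ = sin φ₁ cos δ + cos φ₁ sin δ cos θ = (-0.1454)(0.9943) + (0.9894)(0.1063)(-0.8572) = -0.2347, so φ₂ = -13.57°.
Δλ = atan2(sin θ sin δ cos φ₁, cos δ − sin φ₁ sin φ₂) = atan2(0.0542, 0.9602) = 3.228°.
λ₂ = -70.490° + 3.228° = -67.26°.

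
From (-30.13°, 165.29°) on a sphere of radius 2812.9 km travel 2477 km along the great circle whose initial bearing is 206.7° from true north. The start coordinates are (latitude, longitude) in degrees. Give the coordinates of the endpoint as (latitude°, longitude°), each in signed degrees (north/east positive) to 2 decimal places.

-66.26°, 105.89°

Angular distance δ = d/R = 2477/2812.9 = 0.88059 rad; initial bearing θ = 3.6076 rad.
sin φ₂ = sin φ₁ cos δ + cos φ₁ sin δ cos θ = (-0.5020)(0.6367) + (0.8649)(0.7711)(-0.8934) = -0.9154, so φ₂ = -66.26°.
Δλ = atan2(sin θ sin δ cos φ₁, cos δ − sin φ₁ sin φ₂) = atan2(-0.2997, 0.1772) = -59.403°.
λ₂ = 165.290° − 59.403° = 105.89°.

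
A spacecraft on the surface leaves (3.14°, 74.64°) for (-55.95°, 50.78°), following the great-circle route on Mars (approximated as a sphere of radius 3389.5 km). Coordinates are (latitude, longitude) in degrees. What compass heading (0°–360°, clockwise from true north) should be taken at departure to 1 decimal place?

194.8°

With φ₁ = 0.0548, φ₂ = -0.9765, Δλ = -0.4164 rad, the forward-azimuth formula gives
θ = atan2( sin Δλ cos φ₂ , cos φ₁ sin φ₂ − sin φ₁ cos φ₂ cos Δλ ) = atan2(-0.2265, -0.8554) = -165.17°.
Adding 360° brings this into [0°, 360°): 194.8°.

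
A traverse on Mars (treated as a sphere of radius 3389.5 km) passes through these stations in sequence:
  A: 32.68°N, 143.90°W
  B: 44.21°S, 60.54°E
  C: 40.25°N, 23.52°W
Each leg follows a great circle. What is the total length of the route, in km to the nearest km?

16031 km

Leg A→B: central angle 2.7538 rad, distance 9334.1 km.
Leg B→C: central angle 1.9757 rad, distance 6696.6 km.
Total: 9334.1 + 6696.6 ≈ 16031 km.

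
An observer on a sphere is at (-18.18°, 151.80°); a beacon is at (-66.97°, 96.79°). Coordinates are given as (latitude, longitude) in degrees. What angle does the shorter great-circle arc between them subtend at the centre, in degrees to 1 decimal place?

Let φ₁ = -0.3173 rad, φ₂ = -1.1688 rad, and Δλ = -0.9601 rad.
cos c = sin φ₁ sin φ₂ + cos φ₁ cos φ₂ cos Δλ = (-0.3120)(-0.9203) + (0.9501)(0.3912)(0.5734) = 0.50027,
so c = arccos(0.50027) = 1.04688 rad.
So the angular separation is 60.0°.

60.0°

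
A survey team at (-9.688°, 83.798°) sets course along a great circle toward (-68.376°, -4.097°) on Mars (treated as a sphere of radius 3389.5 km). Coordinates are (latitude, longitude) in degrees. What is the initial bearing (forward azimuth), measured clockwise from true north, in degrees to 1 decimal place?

Δλ = -87.895° = -1.5341 rad.
y = sin Δλ · cos φ₂ = (-0.9993)(0.3685) = -0.3683
x = cos φ₁ sin φ₂ − sin φ₁ cos φ₂ cos Δλ = (0.9857)(-0.9296) − (-0.1683)(0.3685)(0.0367) = -0.9141
θ = atan2(y, x) = -158.06°; adding 360° gives 201.9°.

201.9°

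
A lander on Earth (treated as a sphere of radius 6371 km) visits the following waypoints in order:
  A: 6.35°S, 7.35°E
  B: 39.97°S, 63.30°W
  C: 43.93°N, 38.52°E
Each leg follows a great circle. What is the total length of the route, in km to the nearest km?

Leg A→B: central angle 1.2415 rad, distance 7909.3 km.
Leg B→C: central angle 2.1637 rad, distance 13784.6 km.
Total: 7909.3 + 13784.6 ≈ 21694 km.

21694 km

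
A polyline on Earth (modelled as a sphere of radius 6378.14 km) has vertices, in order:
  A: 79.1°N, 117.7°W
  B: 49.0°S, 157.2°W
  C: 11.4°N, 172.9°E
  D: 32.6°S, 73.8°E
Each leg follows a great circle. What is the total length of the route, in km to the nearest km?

Leg A→B: central angle 2.2723 rad, distance 14493.1 km.
Leg B→C: central angle 1.1502 rad, distance 7335.9 km.
Leg C→D: central angle 1.8102 rad, distance 11545.6 km.
Total: 14493.1 + 7335.9 + 11545.6 ≈ 33375 km.

33375 km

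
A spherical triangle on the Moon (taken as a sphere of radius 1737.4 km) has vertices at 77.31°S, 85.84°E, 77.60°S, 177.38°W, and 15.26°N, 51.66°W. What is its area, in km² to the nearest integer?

Side lengths (central angles): a = 1.9584, b = 1.9966, c = 0.3263 rad; semiperimeter s = 2.1406.
By l'Huilier's theorem, tan(E/4) = √[tan(s/2) tan((s−a)/2) tan((s−b)/2) tan((s−c)/2)], giving spherical excess E = 0.4941 rad.
Area = E·R² = 0.4941 × (1737.4)² ≈ 1491435 km².

1491435 km²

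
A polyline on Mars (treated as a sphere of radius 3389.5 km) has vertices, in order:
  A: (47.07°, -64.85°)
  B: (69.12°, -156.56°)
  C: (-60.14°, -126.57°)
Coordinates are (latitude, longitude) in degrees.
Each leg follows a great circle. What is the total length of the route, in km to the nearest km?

Leg A→B: central angle 0.8273 rad, distance 2804.2 km.
Leg B→C: central angle 2.2871 rad, distance 7752.1 km.
Total: 2804.2 + 7752.1 ≈ 10556 km.

10556 km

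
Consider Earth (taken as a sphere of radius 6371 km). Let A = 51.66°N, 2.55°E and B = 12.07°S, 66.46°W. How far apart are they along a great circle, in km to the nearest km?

9668 km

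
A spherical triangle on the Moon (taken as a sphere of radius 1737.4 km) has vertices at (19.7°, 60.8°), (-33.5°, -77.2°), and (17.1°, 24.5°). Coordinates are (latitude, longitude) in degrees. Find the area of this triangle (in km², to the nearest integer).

1499714 km²

Side lengths (central angles): a = 1.9007, b = 0.6018, c = 2.4488 rad; semiperimeter s = 2.4756.
By l'Huilier's theorem, tan(E/4) = √[tan(s/2) tan((s−a)/2) tan((s−b)/2) tan((s−c)/2)], giving spherical excess E = 0.4968 rad.
Area = E·R² = 0.4968 × (1737.4)² ≈ 1499714 km².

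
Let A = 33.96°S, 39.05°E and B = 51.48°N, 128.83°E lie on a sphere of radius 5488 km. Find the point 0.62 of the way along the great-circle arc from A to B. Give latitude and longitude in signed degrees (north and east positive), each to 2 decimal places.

Central angle δ = 2.0209 rad. Interpolating on the sphere with fraction f = 0.62:
P = [sin((1−f)δ)·A + sin(fδ)·B] / sin δ = 0.7715·A + 1.0550·B in Cartesian coordinates,
giving P = (0.0850, 0.9150, 0.3944), i.e. latitude 23.23°, longitude 84.69°.

23.23°, 84.69°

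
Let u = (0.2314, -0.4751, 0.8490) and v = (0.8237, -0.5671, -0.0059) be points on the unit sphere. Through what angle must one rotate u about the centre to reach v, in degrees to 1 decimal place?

u·v = 0.4550; |u| = 1.0000, |v| = 1.0001.
cos θ = (u·v)/(|u||v|) = 0.4550, so θ = 62.9°.

62.9°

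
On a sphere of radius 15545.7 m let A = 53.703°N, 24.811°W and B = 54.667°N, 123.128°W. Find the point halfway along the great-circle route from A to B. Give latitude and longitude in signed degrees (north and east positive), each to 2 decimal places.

64.73°, -73.20°

The central angle between A and B is δ = 0.9173 rad.
With f = 0.5, the slerp weights are sin((1−f)δ)/sin δ = 0.5576 and sin(fδ)/sin δ = 0.5576.
Weighted sum of the unit vectors: (0.5576)·(0.5373,-0.2484,0.8060) + (0.5576)·(-0.3161,-0.4843,0.8158) = (0.1234, -0.4086, 0.9043).
Converting back: φ = atan2(z, √(x²+y²)) = 64.73°, λ = atan2(y, x) = -73.20°.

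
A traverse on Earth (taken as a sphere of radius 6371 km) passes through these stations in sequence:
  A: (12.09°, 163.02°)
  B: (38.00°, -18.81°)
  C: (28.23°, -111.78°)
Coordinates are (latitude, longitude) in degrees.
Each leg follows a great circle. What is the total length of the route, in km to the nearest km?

22805 km

Leg A→B: central angle 2.2668 rad, distance 14442.1 km.
Leg B→C: central angle 1.3127 rad, distance 8363.2 km.
Total: 14442.1 + 8363.2 ≈ 22805 km.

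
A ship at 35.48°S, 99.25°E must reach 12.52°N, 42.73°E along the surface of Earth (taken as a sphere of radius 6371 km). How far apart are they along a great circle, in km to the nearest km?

7981 km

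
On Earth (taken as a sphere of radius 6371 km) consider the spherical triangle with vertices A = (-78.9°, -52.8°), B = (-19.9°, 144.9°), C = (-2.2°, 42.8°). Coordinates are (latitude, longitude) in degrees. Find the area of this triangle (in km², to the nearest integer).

62612100 km²

Side lengths (central angles): a = 1.7557, b = 1.5519, c = 1.4085 rad; semiperimeter s = 2.3581.
By l'Huilier's theorem, tan(E/4) = √[tan(s/2) tan((s−a)/2) tan((s−b)/2) tan((s−c)/2)], giving spherical excess E = 1.5426 rad.
Area = E·R² = 1.5426 × (6371)² ≈ 62612100 km².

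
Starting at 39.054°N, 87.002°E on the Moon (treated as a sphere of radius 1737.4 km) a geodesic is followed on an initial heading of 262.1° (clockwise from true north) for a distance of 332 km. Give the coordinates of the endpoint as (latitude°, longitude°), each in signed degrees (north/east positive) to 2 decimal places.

Angular distance δ = d/R = 332/1737.4 = 0.19109 rad; initial bearing θ = 4.5745 rad.
sin φ₂ = sin φ₁ cos δ + cos φ₁ sin δ cos θ = (0.6301)(0.9818) + (0.7766)(0.1899)(-0.1374) = 0.5983, so φ₂ = 36.75°.
Δλ = atan2(sin θ sin δ cos φ₁, cos δ − sin φ₁ sin φ₂) = atan2(-0.1461, 0.6048) = -13.579°.
λ₂ = 87.002° − 13.579° = 73.42°.

36.75°, 73.42°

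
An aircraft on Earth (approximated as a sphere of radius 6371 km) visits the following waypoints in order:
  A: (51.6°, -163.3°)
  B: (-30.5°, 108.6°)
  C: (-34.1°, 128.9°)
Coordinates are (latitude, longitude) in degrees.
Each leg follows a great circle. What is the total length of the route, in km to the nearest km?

Leg A→B: central angle 1.9606 rad, distance 12491.0 km.
Leg B→C: central angle 0.3055 rad, distance 1946.0 km.
Total: 12491.0 + 1946.0 ≈ 14437 km.

14437 km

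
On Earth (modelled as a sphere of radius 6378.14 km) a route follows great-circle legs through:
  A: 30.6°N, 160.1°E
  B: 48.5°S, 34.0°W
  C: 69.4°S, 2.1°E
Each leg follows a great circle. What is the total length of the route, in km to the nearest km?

Leg A→B: central angle 2.7774 rad, distance 17714.6 km.
Leg B→C: central angle 0.4747 rad, distance 3027.6 km.
Total: 17714.6 + 3027.6 ≈ 20742 km.

20742 km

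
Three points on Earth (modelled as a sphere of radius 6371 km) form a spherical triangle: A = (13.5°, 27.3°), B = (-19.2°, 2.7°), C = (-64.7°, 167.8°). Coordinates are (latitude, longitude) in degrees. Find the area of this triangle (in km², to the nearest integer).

Side lengths (central angles): a = 1.6636, b = 2.1314, c = 0.7103 rad; semiperimeter s = 2.2527.
By l'Huilier's theorem, tan(E/4) = √[tan(s/2) tan((s−a)/2) tan((s−b)/2) tan((s−c)/2)], giving spherical excess E = 0.7659 rad.
Area = E·R² = 0.7659 × (6371)² ≈ 31089246 km².

31089246 km²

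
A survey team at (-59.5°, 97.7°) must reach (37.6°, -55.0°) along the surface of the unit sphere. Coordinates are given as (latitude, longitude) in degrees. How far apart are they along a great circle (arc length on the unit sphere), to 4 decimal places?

In radians: φ₁ = -1.0385, φ₂ = 0.6562, Δλ = -152.700° = -2.6651 rad.
cos c = sin φ₁ sin φ₂ + cos φ₁ cos φ₂ cos Δλ = (-0.8616)(0.6101) + (0.5075)(0.7923)(-0.8886) = -0.88305,
so c = arccos(-0.88305) = 2.65311 rad.
On the unit sphere the arc length equals the central angle: 2.6531.

2.6531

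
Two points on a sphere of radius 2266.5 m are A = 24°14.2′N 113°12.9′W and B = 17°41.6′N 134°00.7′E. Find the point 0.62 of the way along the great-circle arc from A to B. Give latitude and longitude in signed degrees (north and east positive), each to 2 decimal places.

32.78°, 173.93°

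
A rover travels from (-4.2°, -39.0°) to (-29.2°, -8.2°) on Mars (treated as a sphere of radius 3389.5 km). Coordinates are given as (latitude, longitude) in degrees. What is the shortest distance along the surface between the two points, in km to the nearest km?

2273 km

In radians: φ₁ = -0.0733, φ₂ = -0.5096, Δλ = 30.800° = 0.5376 rad.
cos c = sin φ₁ sin φ₂ + cos φ₁ cos φ₂ cos Δλ = (-0.0732)(-0.4879) + (0.9973)(0.8729)(0.8590) = 0.78352,
so c = arccos(0.78352) = 0.67048 rad.
Distance = R·c = 3389.5 × 0.6705 ≈ 2273 km.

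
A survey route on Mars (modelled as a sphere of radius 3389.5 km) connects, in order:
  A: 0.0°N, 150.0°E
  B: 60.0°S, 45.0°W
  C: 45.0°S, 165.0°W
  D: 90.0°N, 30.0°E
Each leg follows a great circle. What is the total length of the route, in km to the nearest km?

Leg A→B: central angle 2.0748 rad, distance 7032.6 km.
Leg B→C: central angle 1.1201 rad, distance 3796.6 km.
Leg C→D: central angle 2.3562 rad, distance 7986.3 km.
Total: 7032.6 + 3796.6 + 7986.3 ≈ 18816 km.

18816 km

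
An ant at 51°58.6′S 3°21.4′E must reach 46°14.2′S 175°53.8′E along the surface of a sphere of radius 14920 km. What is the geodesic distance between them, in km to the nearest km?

21243 km

In radians: φ₁ = -0.9072, φ₂ = -0.8070, Δλ = 172.540° = 3.0114 rad.
cos c = sin φ₁ sin φ₂ + cos φ₁ cos φ₂ cos Δλ = (-0.7878)(-0.7222) + (0.6160)(0.6917)(-0.9915) = 0.14647,
so c = arccos(0.14647) = 1.42380 rad.
Distance = R·c = 14920 × 1.4238 ≈ 21243 km.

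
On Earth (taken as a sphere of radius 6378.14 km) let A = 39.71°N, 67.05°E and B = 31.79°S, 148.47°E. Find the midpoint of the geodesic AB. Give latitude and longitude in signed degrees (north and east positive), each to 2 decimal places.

5.21°, 110.22°

Central angle δ = 1.8122 rad. Interpolating on the sphere with fraction f = 0.5:
P = [sin((1−f)δ)·A + sin(fδ)·B] / sin δ = 0.8106·A + 0.8106·B in Cartesian coordinates,
giving P = (-0.3441, 0.9345, 0.0909), i.e. latitude 5.21°, longitude 110.22°.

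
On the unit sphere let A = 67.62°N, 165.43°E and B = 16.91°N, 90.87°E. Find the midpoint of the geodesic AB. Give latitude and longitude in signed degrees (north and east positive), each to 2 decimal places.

The central angle between A and B is δ = 1.1961 rad.
With f = 0.5, the slerp weights are sin((1−f)δ)/sin δ = 0.6050 and sin(fδ)/sin δ = 0.6050.
Weighted sum of the unit vectors: (0.6050)·(-0.3685,0.0958,0.9247) + (0.6050)·(-0.0145,0.9567,0.2909) = (-0.2317, 0.6367, 0.7354).
Converting back: φ = atan2(z, √(x²+y²)) = 47.34°, λ = atan2(y, x) = 110.00°.

47.34°, 110.00°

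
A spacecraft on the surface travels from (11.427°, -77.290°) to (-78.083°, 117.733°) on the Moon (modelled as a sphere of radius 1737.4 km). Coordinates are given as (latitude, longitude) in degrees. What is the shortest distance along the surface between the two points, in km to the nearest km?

With latitudes φ₁ = 11.427°, φ₂ = -78.083° and longitude difference Δλ = -164.977°:
cos c = sin φ₁ sin φ₂ + cos φ₁ cos φ₂ cos Δλ = (0.1981)(-0.9784) + (0.9802)(0.2065)(-0.9658) = -0.38933,
so c = arccos(-0.38933) = 1.97070 rad.
Distance = R·c = 1737.4 × 1.9707 ≈ 3424 km.

3424 km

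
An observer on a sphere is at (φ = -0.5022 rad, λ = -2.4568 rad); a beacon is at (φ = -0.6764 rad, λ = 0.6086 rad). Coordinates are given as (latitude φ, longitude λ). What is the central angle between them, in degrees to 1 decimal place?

112.3°

Let φ₁ = -0.5022 rad, φ₂ = -0.6764 rad, and Δλ = 3.0654 rad.
cos c = sin φ₁ sin φ₂ + cos φ₁ cos φ₂ cos Δλ = (-0.4814)(-0.6260) + (0.8765)(0.7798)(-0.9971) = -0.38024,
so c = arccos(-0.38024) = 1.96085 rad.
So the angular separation is 112.3°.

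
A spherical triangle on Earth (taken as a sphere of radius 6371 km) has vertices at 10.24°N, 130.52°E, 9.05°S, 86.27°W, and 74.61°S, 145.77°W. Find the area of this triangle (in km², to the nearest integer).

83710582 km²

Side lengths (central angles): a = 1.2821, b = 1.7141, c = 2.5086 rad; semiperimeter s = 2.7524.
By l'Huilier's theorem, tan(E/4) = √[tan(s/2) tan((s−a)/2) tan((s−b)/2) tan((s−c)/2)], giving spherical excess E = 2.0624 rad.
Area = E·R² = 2.0624 × (6371)² ≈ 83710582 km².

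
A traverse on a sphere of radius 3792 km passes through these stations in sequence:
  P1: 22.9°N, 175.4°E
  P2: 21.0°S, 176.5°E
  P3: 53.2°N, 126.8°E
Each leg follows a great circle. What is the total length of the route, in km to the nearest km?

Leg P1→P2: central angle 0.7664 rad, distance 2906.3 km.
Leg P2→P3: central angle 1.4960 rad, distance 5672.7 km.
Total: 2906.3 + 5672.7 ≈ 8579 km.

8579 km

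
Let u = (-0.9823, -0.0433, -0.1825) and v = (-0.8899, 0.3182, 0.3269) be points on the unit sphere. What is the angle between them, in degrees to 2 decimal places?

u·v = 0.8007; |u| = 1.0000, |v| = 1.0000.
cos θ = (u·v)/(|u||v|) = 0.8007, so θ = 36.81°.

36.81°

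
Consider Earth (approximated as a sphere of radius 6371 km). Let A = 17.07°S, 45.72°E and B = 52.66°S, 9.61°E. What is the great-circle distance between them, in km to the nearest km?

5051 km

Let φ₁ = -0.2979 rad, φ₂ = -0.9191 rad, and Δλ = -0.6302 rad.
cos c = sin φ₁ sin φ₂ + cos φ₁ cos φ₂ cos Δλ = (-0.2935)(-0.7951) + (0.9559)(0.6065)(0.8079) = 0.70181,
so c = arccos(0.70181) = 0.79286 rad.
Distance = R·c = 6371 × 0.7929 ≈ 5051 km.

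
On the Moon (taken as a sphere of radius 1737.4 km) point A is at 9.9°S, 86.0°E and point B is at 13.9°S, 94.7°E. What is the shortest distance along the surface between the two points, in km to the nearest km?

285 km

With latitudes φ₁ = -9.900°, φ₂ = -13.900° and longitude difference Δλ = 8.700°:
cos c = sin φ₁ sin φ₂ + cos φ₁ cos φ₂ cos Δλ = (-0.1719)(-0.2402) + (0.9851)(0.9707)(0.9885) = 0.98656,
so c = arccos(0.98656) = 0.16413 rad.
Distance = R·c = 1737.4 × 0.1641 ≈ 285 km.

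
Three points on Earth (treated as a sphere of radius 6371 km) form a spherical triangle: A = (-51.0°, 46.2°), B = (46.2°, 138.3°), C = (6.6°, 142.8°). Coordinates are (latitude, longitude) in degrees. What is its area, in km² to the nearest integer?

Side lengths (central angles): a = 0.6945, b = 1.7327, c = 2.1857 rad; semiperimeter s = 2.3064.
By l'Huilier's theorem, tan(E/4) = √[tan(s/2) tan((s−a)/2) tan((s−b)/2) tan((s−c)/2)], giving spherical excess E = 0.8074 rad.
Area = E·R² = 0.8074 × (6371)² ≈ 32771235 km².

32771235 km²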